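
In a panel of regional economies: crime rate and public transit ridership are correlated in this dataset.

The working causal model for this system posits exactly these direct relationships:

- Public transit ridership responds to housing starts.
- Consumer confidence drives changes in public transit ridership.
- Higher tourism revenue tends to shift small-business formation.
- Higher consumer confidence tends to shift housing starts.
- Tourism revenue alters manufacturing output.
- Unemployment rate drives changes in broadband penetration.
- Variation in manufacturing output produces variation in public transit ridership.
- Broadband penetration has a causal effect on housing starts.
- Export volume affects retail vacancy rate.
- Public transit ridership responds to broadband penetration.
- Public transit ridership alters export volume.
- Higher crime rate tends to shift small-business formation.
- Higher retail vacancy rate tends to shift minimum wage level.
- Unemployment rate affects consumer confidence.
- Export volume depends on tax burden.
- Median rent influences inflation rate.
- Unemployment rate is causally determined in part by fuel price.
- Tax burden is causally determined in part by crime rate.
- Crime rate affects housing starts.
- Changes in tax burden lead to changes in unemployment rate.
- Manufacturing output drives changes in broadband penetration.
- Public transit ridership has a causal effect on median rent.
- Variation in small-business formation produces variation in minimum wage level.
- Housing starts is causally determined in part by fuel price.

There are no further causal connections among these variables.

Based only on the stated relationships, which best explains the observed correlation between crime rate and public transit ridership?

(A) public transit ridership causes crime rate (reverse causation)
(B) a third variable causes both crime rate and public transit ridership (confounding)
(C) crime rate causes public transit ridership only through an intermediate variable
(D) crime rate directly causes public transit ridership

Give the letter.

C

Crime rate reaches public transit ridership through crime rate → housing starts → public transit ridership — an indirect causal chain with no direct crime rate → public transit ridership link. No variable causes both crime rate and public transit ridership, so confounding is ruled out; the effect is mediated.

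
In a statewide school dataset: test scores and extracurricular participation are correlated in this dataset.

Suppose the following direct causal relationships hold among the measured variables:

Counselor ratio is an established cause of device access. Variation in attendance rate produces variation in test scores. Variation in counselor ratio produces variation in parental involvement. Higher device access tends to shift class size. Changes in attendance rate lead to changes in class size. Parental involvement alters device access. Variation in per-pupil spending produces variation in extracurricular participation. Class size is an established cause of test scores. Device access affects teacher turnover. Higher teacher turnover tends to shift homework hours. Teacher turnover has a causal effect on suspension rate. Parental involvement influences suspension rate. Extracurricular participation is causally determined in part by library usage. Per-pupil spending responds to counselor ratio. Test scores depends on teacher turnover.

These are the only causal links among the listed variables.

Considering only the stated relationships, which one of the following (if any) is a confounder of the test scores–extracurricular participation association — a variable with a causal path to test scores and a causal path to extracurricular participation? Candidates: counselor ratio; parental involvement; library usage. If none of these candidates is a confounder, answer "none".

counselor ratio

Counselor ratio causes test scores (counselor ratio → device access → class size → test scores) and also causes extracurricular participation (counselor ratio → per-pupil spending → extracurricular participation); it is a common cause of both.
Each of the other candidates lacks a causal path to at least one of test scores and extracurricular participation, so they do not confound the relationship.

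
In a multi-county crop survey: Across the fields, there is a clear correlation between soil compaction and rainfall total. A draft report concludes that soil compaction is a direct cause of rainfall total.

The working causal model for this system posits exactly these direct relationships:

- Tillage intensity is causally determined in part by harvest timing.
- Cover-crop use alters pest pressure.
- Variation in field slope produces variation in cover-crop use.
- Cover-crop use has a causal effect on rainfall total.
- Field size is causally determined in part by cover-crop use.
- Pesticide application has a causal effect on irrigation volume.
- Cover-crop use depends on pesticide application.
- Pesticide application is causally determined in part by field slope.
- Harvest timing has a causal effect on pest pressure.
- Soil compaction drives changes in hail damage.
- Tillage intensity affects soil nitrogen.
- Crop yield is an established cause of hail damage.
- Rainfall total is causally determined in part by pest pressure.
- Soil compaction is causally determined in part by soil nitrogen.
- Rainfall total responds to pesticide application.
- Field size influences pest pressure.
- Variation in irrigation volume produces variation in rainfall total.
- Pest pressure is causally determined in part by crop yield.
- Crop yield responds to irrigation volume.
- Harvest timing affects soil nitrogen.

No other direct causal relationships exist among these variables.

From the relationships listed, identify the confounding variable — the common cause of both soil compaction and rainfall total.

harvest timing

Harvest timing has a causal path to soil compaction (harvest timing → soil nitrogen → soil compaction) and a separate causal path to rainfall total (harvest timing → pest pressure → rainfall total), so it is a common cause of both.
No stated relationship gives soil compaction a causal route to rainfall total, so the correlation is explained by the shared upstream cause rather than a direct effect.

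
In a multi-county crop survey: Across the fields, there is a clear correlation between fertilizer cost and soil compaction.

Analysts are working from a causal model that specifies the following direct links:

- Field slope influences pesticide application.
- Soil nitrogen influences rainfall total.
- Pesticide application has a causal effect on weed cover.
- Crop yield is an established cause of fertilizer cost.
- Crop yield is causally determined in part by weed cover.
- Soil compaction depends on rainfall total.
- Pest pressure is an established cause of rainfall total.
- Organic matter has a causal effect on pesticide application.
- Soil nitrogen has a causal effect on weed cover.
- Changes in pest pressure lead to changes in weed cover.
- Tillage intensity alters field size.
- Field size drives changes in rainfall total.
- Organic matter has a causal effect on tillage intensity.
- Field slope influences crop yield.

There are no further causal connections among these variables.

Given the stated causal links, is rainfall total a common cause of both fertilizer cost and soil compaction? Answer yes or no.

Rainfall total has no stated causal path to fertilizer cost. A confounder must cause both variables, so rainfall total does not qualify.

no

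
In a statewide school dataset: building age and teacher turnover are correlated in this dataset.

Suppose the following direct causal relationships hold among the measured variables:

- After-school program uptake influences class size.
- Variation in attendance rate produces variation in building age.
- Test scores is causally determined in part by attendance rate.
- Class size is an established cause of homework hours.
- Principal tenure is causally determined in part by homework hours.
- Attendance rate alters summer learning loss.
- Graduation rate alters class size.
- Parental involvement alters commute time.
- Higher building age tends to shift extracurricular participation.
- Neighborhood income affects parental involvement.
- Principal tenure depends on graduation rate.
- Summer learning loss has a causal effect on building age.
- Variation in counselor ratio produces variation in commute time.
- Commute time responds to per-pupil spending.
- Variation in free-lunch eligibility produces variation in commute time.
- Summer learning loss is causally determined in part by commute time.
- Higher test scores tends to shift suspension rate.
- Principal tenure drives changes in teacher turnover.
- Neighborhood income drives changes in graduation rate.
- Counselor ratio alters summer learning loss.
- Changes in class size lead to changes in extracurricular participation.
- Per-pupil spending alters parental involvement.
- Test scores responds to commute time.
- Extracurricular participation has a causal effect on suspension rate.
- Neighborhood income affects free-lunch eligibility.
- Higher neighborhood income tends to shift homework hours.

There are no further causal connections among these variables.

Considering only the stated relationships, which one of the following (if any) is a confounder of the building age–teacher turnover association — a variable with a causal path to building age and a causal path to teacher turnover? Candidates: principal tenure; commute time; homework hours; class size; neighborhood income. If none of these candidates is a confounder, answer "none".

Neighborhood income causes building age (neighborhood income → parental involvement → commute time → summer learning loss → building age) and also causes teacher turnover (neighborhood income → homework hours → principal tenure → teacher turnover); it is a common cause of both.
Each of the other candidates lacks a causal path to at least one of building age and teacher turnover, so they do not confound the relationship.

neighborhood income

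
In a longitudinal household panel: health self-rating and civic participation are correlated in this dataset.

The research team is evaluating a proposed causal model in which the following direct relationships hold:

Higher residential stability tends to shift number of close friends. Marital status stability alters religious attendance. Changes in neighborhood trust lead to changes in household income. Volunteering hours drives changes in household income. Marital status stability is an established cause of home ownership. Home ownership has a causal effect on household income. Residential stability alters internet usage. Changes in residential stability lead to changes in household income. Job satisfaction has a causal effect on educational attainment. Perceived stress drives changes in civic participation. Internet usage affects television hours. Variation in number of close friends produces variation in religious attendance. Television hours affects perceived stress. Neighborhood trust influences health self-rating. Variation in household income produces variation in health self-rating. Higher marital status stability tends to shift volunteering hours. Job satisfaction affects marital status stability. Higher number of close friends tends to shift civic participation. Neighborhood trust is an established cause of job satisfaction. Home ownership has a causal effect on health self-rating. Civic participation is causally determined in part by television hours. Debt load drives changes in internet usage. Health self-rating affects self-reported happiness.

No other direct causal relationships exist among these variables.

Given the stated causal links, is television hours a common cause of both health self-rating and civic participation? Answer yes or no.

Television hours has no stated causal path to health self-rating. A confounder must cause both variables, so television hours does not qualify.

no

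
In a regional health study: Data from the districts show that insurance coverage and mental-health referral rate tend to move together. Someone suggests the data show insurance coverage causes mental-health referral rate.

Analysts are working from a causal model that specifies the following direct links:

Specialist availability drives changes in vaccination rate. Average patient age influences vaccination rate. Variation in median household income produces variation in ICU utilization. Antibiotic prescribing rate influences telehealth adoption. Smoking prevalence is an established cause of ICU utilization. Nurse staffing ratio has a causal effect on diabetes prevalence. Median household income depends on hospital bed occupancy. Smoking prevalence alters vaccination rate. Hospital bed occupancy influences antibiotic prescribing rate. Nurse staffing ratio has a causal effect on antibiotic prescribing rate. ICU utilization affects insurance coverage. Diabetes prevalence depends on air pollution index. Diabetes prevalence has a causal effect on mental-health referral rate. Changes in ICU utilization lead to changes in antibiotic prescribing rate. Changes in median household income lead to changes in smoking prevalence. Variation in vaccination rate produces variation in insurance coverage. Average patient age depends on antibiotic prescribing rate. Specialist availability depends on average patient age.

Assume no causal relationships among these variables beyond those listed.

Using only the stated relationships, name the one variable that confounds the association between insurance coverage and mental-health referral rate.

nurse staffing ratio

Nurse staffing ratio has a causal path to insurance coverage (nurse staffing ratio → antibiotic prescribing rate → average patient age → vaccination rate → insurance coverage) and a separate causal path to mental-health referral rate (nurse staffing ratio → diabetes prevalence → mental-health referral rate), so it is a common cause of both.
No stated relationship gives insurance coverage a causal route to mental-health referral rate, so the correlation is explained by the shared upstream cause rather than a direct effect.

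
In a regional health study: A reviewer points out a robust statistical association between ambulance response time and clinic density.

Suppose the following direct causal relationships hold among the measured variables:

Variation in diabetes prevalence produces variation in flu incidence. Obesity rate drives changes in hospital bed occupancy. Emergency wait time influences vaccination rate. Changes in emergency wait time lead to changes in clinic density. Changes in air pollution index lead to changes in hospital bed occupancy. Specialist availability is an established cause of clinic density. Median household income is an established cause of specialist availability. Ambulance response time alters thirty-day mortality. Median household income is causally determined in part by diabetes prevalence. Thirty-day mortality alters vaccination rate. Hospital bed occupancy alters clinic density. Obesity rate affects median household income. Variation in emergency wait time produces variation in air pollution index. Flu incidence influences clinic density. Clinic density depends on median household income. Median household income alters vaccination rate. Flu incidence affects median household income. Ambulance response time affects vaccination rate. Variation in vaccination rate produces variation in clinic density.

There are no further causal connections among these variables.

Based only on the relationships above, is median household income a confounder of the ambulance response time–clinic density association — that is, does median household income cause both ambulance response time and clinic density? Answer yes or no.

no

Median household income has no stated causal path to ambulance response time. A confounder must cause both variables, so median household income does not qualify.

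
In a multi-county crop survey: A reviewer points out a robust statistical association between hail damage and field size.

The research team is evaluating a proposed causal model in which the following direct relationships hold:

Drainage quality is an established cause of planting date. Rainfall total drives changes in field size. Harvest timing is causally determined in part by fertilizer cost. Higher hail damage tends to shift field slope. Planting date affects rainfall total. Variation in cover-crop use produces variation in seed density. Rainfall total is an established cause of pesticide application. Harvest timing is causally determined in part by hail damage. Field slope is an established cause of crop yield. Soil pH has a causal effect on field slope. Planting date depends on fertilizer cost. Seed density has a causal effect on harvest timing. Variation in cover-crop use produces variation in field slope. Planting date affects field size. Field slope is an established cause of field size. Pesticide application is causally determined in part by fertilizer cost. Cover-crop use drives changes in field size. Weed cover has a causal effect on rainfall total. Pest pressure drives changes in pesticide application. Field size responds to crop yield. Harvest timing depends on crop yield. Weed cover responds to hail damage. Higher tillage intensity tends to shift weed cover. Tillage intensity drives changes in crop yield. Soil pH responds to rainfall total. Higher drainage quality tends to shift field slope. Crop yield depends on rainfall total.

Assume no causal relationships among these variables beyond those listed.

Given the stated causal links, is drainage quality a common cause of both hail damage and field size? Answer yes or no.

Drainage quality has no stated causal path to hail damage. A confounder must cause both variables, so drainage quality does not qualify.

no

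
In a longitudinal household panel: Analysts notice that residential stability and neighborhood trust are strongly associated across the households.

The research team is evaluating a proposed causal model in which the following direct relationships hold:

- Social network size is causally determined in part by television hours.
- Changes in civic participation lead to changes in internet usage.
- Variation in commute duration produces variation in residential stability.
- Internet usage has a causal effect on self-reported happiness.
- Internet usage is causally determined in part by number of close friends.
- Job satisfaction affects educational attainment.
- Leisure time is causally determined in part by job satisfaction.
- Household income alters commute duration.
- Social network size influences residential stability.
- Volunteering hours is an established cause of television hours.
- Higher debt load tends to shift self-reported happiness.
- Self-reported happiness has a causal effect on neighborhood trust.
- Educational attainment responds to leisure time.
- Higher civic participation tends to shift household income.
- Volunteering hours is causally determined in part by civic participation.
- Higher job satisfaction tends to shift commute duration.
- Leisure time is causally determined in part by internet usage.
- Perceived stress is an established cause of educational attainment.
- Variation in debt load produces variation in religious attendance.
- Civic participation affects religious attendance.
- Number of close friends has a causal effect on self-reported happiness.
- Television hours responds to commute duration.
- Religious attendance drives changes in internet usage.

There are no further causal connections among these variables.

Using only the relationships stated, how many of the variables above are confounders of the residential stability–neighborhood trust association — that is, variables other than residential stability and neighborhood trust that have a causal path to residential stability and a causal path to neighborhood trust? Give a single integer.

1

The common causes are: civic participation (to residential stability via civic participation → household income → commute duration → residential stability; to neighborhood trust via civic participation → internet usage → self-reported happiness → neighborhood trust).
Every other variable lacks a causal path to at least one of residential stability and neighborhood trust.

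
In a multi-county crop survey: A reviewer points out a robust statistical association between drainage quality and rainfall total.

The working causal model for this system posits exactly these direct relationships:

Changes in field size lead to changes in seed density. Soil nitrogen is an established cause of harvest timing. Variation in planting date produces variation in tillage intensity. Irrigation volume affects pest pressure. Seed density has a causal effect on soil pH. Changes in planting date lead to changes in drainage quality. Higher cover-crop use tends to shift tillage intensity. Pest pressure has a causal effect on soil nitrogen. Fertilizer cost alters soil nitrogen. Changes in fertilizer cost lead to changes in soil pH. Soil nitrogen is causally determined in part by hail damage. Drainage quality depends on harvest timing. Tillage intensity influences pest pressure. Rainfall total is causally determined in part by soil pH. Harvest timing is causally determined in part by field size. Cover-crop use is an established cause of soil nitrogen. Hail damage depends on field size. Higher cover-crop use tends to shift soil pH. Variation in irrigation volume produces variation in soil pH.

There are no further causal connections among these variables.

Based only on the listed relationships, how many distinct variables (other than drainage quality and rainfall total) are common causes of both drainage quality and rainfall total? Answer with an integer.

4

The common causes are: cover-crop use (to drainage quality via cover-crop use → soil nitrogen → harvest timing → drainage quality; to rainfall total via cover-crop use → soil pH → rainfall total); fertilizer cost (to drainage quality via fertilizer cost → soil nitrogen → harvest timing → drainage quality; to rainfall total via fertilizer cost → soil pH → rainfall total); field size (to drainage quality via field size → harvest timing → drainage quality; to rainfall total via field size → seed density → soil pH → rainfall total); irrigation volume (to drainage quality via irrigation volume → pest pressure → soil nitrogen → harvest timing → drainage quality; to rainfall total via irrigation volume → soil pH → rainfall total).
Every other variable lacks a causal path to at least one of drainage quality and rainfall total.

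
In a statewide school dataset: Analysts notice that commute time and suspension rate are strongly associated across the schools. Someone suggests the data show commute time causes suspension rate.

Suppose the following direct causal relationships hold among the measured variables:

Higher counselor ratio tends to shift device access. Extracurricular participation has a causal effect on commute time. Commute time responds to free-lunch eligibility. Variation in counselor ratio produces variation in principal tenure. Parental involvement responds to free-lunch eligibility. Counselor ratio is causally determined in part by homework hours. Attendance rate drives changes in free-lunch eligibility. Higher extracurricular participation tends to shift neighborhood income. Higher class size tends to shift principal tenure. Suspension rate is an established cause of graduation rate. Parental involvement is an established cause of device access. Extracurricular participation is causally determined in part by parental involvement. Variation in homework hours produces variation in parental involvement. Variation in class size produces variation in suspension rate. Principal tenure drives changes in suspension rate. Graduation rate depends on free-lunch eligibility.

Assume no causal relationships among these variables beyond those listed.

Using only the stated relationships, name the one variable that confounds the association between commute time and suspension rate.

Homework hours has a causal path to commute time (homework hours → parental involvement → extracurricular participation → commute time) and a separate causal path to suspension rate (homework hours → counselor ratio → principal tenure → suspension rate), so it is a common cause of both.
No stated relationship gives commute time a causal route to suspension rate, so the correlation is explained by the shared upstream cause rather than a direct effect.

homework hours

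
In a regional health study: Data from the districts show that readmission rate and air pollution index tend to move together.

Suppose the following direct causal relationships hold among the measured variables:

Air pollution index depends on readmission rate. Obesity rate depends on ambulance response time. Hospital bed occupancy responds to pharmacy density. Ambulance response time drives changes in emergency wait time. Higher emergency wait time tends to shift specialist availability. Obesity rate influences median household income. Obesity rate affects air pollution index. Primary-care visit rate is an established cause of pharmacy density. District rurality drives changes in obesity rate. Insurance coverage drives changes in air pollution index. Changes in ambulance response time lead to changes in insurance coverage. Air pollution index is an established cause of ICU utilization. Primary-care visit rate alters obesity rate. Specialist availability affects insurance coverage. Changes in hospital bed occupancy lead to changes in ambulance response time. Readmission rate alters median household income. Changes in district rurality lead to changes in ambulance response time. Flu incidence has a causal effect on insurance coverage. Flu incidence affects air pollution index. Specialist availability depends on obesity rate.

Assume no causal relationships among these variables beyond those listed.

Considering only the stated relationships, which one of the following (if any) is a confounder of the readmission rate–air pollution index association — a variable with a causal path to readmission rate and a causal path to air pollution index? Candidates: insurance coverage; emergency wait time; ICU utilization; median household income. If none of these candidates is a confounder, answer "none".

None of the listed candidates has causal paths to both readmission rate and air pollution index in the stated relationships, so none is a common cause.

none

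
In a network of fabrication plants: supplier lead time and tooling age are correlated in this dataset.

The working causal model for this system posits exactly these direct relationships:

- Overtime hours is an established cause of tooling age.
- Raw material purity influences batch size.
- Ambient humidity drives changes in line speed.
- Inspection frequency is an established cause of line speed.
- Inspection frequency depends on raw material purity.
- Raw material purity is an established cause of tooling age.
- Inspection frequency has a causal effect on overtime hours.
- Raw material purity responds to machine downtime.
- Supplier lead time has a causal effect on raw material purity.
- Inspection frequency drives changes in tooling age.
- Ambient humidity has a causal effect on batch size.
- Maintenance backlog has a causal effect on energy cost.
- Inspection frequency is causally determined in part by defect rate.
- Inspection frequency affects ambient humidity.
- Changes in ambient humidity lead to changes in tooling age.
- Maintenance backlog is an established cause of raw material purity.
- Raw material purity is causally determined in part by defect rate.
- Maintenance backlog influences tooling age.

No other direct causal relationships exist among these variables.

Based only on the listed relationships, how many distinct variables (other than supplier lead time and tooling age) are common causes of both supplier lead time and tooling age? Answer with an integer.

No listed variable has a causal path to both supplier lead time and tooling age, so there are no common causes.

0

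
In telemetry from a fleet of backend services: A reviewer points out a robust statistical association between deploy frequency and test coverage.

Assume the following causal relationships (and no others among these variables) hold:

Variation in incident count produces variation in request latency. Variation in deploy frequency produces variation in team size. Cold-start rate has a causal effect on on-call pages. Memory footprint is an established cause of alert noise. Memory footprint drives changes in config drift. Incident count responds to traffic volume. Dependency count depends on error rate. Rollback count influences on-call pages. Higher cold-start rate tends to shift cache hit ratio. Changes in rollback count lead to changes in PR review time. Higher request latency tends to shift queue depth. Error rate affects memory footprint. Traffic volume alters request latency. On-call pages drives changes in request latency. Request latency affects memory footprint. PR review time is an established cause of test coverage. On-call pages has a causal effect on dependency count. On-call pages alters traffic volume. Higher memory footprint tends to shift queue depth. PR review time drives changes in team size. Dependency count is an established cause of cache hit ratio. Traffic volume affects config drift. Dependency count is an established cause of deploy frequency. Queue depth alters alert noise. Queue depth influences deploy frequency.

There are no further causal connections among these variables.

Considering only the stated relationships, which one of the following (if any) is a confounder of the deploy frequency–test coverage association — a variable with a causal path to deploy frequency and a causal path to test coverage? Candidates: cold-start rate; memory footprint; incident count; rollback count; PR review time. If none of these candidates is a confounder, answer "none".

Rollback count causes deploy frequency (rollback count → on-call pages → dependency count → deploy frequency) and also causes test coverage (rollback count → PR review time → test coverage); it is a common cause of both.
Each of the other candidates lacks a causal path to at least one of deploy frequency and test coverage, so they do not confound the relationship.

rollback count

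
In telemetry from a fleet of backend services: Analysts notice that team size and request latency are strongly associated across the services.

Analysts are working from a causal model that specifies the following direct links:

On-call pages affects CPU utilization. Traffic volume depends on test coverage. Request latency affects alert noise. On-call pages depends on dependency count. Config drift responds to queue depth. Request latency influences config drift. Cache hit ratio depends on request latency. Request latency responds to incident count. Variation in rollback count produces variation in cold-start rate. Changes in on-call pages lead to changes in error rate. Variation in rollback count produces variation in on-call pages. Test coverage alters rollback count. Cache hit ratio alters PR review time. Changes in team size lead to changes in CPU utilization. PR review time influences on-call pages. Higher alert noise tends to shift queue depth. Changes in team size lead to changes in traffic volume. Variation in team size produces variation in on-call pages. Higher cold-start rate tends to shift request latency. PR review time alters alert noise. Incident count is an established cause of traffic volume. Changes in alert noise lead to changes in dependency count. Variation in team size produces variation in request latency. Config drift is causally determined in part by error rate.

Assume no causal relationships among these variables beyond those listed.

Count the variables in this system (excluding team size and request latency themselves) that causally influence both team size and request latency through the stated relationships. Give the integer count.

No listed variable has a causal path to both team size and request latency, so there are no common causes.

0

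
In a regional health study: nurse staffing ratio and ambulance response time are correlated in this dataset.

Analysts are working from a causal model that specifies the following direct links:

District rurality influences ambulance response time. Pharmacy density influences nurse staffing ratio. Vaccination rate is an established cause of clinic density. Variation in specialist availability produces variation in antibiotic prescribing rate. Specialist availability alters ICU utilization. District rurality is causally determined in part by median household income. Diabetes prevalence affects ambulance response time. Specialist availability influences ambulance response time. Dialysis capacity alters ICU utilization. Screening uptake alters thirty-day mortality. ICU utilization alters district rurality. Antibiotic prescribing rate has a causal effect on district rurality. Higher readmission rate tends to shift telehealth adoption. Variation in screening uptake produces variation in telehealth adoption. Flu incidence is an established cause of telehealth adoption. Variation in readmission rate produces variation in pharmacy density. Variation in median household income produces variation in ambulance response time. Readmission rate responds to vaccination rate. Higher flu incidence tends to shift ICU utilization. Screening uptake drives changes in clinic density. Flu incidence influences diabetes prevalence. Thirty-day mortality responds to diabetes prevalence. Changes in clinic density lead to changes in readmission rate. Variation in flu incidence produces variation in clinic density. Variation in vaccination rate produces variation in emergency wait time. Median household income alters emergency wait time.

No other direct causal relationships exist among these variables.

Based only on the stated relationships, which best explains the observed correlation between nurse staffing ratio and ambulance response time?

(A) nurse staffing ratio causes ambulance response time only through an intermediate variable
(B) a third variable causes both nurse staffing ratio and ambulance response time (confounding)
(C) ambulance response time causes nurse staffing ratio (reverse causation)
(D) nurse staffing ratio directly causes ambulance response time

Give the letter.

B

Flu incidence causes nurse staffing ratio (flu incidence → clinic density → readmission rate → pharmacy density → nurse staffing ratio) and ambulance response time (flu incidence → diabetes prevalence → ambulance response time) — a common cause creating the correlation.
There is no stated path from nurse staffing ratio to ambulance response time or from ambulance response time to nurse staffing ratio, so neither direct nor reverse causation applies.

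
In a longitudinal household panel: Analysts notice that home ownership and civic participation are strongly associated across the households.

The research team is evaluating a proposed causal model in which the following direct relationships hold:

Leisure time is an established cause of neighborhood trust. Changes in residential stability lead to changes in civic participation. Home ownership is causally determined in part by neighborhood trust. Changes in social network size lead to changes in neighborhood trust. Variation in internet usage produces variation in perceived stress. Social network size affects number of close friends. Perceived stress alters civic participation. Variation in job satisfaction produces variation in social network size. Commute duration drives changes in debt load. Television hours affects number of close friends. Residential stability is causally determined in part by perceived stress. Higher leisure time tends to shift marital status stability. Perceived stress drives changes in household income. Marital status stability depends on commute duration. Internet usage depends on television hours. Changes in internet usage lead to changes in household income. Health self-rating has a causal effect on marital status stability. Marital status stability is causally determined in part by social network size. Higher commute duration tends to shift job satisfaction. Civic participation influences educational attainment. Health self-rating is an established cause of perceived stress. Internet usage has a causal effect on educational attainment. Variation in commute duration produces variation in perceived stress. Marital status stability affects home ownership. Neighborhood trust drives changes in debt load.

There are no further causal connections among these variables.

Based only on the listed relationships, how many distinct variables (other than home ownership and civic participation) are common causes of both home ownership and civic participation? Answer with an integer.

The common causes are: commute duration (to home ownership via commute duration → marital status stability → home ownership; to civic participation via commute duration → perceived stress → civic participation); health self-rating (to home ownership via health self-rating → marital status stability → home ownership; to civic participation via health self-rating → perceived stress → civic participation).
Every other variable lacks a causal path to at least one of home ownership and civic participation.

2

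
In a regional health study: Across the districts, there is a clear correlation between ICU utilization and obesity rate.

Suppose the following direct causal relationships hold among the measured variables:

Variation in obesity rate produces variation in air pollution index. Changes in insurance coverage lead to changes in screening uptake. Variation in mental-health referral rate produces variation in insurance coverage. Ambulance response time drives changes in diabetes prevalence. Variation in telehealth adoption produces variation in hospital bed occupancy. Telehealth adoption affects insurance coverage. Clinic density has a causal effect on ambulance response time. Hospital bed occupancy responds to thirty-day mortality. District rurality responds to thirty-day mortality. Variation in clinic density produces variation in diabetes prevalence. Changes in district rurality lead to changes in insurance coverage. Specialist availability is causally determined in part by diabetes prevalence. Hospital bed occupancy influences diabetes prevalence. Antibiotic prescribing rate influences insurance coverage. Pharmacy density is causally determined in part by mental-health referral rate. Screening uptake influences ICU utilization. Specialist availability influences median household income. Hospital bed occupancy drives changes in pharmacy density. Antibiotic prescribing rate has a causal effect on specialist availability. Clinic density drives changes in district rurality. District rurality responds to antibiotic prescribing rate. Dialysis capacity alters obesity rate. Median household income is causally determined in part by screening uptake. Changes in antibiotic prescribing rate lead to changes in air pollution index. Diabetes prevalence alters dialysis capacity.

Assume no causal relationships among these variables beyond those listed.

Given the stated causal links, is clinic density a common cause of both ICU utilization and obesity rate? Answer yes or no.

yes

Clinic density has a causal path to ICU utilization (clinic density → district rurality → insurance coverage → screening uptake → ICU utilization) and to obesity rate (clinic density → diabetes prevalence → dialysis capacity → obesity rate), so it is a common cause of both — a confounder.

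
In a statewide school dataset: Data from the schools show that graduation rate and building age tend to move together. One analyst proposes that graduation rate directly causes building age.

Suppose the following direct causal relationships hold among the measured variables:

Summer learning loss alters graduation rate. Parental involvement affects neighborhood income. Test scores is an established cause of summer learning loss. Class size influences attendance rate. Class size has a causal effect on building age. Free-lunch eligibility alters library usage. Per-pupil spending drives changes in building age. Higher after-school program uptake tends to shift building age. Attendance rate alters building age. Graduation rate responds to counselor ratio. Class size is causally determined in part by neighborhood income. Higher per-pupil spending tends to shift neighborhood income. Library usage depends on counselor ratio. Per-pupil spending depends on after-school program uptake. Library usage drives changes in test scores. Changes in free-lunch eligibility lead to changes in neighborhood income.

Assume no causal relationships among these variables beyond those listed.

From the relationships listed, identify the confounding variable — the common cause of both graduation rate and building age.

free-lunch eligibility

Free-lunch eligibility has a causal path to graduation rate (free-lunch eligibility → library usage → test scores → summer learning loss → graduation rate) and a separate causal path to building age (free-lunch eligibility → neighborhood income → class size → building age), so it is a common cause of both.
No stated relationship gives graduation rate a causal route to building age, so the correlation is explained by the shared upstream cause rather than a direct effect.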